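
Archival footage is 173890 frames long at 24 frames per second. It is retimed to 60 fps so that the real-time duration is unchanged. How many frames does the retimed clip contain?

Target frames = source frames × (target rate / source rate) = 173890 × (60)/(24) = 173890 × 5/2 = 434725.

434725 frames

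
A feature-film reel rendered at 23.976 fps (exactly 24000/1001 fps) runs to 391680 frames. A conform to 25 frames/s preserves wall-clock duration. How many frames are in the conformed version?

408408 frames

Target frames = source frames × (target rate / source rate) = 391680 × (25)/(24000/1001) = 391680 × 1001/960 = 408408.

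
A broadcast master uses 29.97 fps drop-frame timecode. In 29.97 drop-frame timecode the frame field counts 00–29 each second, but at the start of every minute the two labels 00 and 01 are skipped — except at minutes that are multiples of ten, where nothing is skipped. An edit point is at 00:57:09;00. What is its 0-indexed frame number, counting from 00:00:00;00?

As if non-drop at 30 labels/s: (0 × 3600 + 57 × 60 + 9) × 30 + 0 = 102870.
Minute boundaries passed: 57; those not divisible by 10: 57 − 5 = 52; dropped labels = 2 × 52 = 104.
Actual frame index = 102870 − 104 = 102766.

102766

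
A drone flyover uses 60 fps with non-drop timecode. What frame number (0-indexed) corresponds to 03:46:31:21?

frame 815481

Total seconds to the label: (3 × 3600 + 46 × 60 + 31) = 13591.
Frame index = 13591 × 60 + 21 = 815481.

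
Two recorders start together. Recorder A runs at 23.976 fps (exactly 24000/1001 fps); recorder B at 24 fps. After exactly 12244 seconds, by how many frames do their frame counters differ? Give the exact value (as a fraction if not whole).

293856/1001 frames

A emits 24000/1001 × 12244 = 293856000/1001 frames; B emits 24 × 12244 = 293856.
Difference = 293856/1001 frames (≈ 293.5624); B is ahead of A.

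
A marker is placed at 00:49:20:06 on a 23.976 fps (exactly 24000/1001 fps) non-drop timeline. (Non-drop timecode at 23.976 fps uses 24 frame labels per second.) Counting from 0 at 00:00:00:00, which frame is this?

Total seconds to the label: (0 × 3600 + 49 × 60 + 20) = 2960.
Frame index = 2960 × 24 + 6 = 71046.

frame 71046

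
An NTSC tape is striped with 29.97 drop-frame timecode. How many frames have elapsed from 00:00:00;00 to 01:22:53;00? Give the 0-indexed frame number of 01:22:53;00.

149042

Complete 10-minute blocks: 8, each 17982 frames → 143856.
Remaining 2 whole minutes in the current block: 1800 + 1 × 1798 = 3598 frames.
Within the current minute: 53 × 30 + 0 − 2 = 1588 (labels ;00/;01 skipped at this minute). Total = 143856 + 3598 + 1588 = 149042.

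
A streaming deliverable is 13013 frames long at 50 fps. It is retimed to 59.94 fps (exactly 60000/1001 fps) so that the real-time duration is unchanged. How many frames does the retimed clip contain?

Target frames = source frames × (target rate / source rate) = 13013 × (60000/1001)/(50) = 13013 × 1200/1001 = 15600.

15600 frames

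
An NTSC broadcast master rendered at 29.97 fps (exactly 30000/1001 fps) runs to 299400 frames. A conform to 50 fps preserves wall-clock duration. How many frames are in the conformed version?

499499 frames

Target frames = source frames × (target rate / source rate) = 299400 × (50)/(30000/1001) = 299400 × 1001/600 = 499499.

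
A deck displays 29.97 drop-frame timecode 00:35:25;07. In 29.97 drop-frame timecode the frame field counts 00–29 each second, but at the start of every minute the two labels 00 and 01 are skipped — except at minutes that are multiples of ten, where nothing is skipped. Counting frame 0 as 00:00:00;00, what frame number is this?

63693

Complete 10-minute blocks: 3, each 17982 frames → 53946.
Remaining 5 whole minutes in the current block: 1800 + 4 × 1798 = 8992 frames.
Within the current minute: 25 × 30 + 7 − 2 = 755 (labels ;00/;01 skipped at this minute). Total = 53946 + 8992 + 755 = 63693.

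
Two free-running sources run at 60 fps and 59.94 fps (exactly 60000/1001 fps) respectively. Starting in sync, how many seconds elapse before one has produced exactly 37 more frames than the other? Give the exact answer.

The gap grows by |60000/1001 − 60| = 60/1001 frames per second.
Time for a 37-frame gap: 37 ÷ (60/1001) = 37037/60 s.

37037/60 seconds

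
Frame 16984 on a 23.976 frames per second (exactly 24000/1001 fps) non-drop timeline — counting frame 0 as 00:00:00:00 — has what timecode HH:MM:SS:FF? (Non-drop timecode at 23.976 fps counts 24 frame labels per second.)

00:11:47:16

16984 ÷ 24 = 707 full seconds, remainder 16 frames.
707 s = 0 h 11 min 47 s.
Timecode: 00:11:47:16.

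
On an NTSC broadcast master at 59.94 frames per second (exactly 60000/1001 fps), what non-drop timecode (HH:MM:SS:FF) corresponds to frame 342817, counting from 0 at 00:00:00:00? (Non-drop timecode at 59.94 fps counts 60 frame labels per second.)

01:35:13:37

342817 ÷ 60 = 5713 full seconds, remainder 37 frames.
5713 s = 1 h 35 min 13 s.
Timecode: 01:35:13:37.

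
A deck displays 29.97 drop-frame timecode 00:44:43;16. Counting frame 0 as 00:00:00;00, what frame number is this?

Complete 10-minute blocks: 4, each 17982 frames → 71928.
Remaining 4 whole minutes in the current block: 1800 + 3 × 1798 = 7194 frames.
Within the current minute: 43 × 30 + 16 − 2 = 1304 (labels ;00/;01 skipped at this minute). Total = 71928 + 7194 + 1304 = 80426.

80426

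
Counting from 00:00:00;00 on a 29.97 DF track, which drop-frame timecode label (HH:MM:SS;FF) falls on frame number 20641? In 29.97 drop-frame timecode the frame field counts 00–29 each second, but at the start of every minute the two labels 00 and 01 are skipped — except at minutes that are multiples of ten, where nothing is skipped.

00:11:28;21

Ten DF minutes hold 17982 frames, so frame 20641 lies in block 1 (frames 17982–35963) with 2659 frames into that block.
The block's first minute is 1800 frames and the rest 1798 each; 2659 frames reaches minute 1, so 1 × 18 + 1 × 2 = 20 labels have been skipped so far.
Adding those back, label number 20641 + 20 = 20661 at 30 labels/s is 688 s + 21 f = 0 h 11 min 28 s frame 21, i.e. 00:11:28;21.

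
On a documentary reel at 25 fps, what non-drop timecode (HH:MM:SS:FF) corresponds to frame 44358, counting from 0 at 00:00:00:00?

44358 ÷ 25 = 1774 full seconds, remainder 8 frames.
1774 s = 0 h 29 min 34 s.
Timecode: 00:29:34:08.

00:29:34:08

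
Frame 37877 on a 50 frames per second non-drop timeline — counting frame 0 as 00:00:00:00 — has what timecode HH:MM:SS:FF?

37877 ÷ 50 = 757 full seconds, remainder 27 frames.
757 s = 0 h 12 min 37 s.
Timecode: 00:12:37:27.

00:12:37:27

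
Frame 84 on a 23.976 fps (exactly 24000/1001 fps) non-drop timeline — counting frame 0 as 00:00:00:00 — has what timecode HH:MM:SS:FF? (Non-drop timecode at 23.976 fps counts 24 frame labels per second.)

00:00:03:12

84 ÷ 24 = 3 full seconds, remainder 12 frames.
3 s = 0 h 0 min 3 s.
Timecode: 00:00:03:12.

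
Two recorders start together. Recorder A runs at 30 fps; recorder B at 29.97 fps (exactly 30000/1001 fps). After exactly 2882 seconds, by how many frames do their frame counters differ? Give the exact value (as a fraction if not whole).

7860/91 frames

A emits 30 × 2882 = 86460 frames; B emits 30000/1001 × 2882 = 7860000/91.
Difference = 7860/91 frames (≈ 86.3736); B is behind A.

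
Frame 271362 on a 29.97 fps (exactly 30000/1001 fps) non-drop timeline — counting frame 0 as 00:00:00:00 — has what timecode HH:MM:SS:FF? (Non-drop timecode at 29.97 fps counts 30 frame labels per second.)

271362 ÷ 30 = 9045 full seconds, remainder 12 frames.
9045 s = 2 h 30 min 45 s.
Timecode: 02:30:45:12.

02:30:45:12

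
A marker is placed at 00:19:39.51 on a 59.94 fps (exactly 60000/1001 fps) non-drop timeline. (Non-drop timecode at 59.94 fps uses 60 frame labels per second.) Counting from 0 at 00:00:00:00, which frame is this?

Total seconds to the label: (0 × 3600 + 19 × 60 + 39) = 1179.
Frame index = 1179 × 60 + 51 = 70791.

frame 70791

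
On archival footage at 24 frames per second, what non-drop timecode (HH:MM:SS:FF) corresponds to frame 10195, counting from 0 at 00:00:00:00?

00:07:04:19

10195 ÷ 24 = 424 full seconds, remainder 19 frames.
424 s = 0 h 7 min 4 s.
Timecode: 00:07:04:19.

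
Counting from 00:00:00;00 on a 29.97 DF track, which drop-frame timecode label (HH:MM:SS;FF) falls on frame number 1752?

00:00:58;12

Each 10-minute DF block holds 10 × 60 × 30 − 9 × 2 = 17982 frames. 1752 ÷ 17982 → 0 full blocks, remainder 1752.
Within the partial block the first minute is 1800 frames and each further minute 1798, so 0 further minute boundaries passed. Total skipped labels = 18 × 0 + 2 × 0 = 0.
Non-drop label index = 1752 + 0 = 1752; at 30 labels/s that is 00:00:58:12, i.e. DF 00:00:58;12.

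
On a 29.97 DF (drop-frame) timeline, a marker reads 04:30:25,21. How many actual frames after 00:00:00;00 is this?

486285

Complete 10-minute blocks: 27, each 17982 frames → 485514.
Remaining 0 whole minutes in the current block: 0 frames.
Within the current minute: 25 × 30 + 21 = 771. Total = 485514 + 0 + 771 = 486285.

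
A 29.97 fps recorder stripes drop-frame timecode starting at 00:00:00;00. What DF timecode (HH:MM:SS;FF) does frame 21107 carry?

Ten DF minutes hold 17982 frames, so frame 21107 lies in block 1 (frames 17982–35963) with 3125 frames into that block.
The block's first minute is 1800 frames and the rest 1798 each; 3125 frames reaches minute 1, so 1 × 18 + 1 × 2 = 20 labels have been skipped so far.
Adding those back, label number 21107 + 20 = 21127 at 30 labels/s is 704 s + 7 f = 0 h 11 min 44 s frame 7, i.e. 00:11:44;07.

00:11:44;07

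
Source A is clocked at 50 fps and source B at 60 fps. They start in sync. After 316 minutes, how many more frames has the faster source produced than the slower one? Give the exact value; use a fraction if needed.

189600 frames

316 min = 18960 s.
A emits 50 × 18960 = 948000 frames; B emits 60 × 18960 = 1137600.
Difference = 189600 frames; B is ahead of A.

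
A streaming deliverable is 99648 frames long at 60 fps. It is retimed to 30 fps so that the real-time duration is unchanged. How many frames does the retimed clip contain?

Target frames = source frames × (target rate / source rate) = 99648 × (30)/(60) = 99648 × 1/2 = 49824.

49824 frames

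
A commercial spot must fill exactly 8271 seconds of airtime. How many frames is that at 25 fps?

206775 frames

Frames = 8271 × 25 = 206775.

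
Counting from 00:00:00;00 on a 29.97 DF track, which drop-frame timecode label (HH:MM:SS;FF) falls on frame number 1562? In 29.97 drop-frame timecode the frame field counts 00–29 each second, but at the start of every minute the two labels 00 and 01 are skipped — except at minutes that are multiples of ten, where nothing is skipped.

Each 10-minute DF block holds 10 × 60 × 30 − 9 × 2 = 17982 frames. 1562 ÷ 17982 → 0 full blocks, remainder 1562.
Within the partial block the first minute is 1800 frames and each further minute 1798, so 0 further minute boundaries passed. Total skipped labels = 18 × 0 + 2 × 0 = 0.
Non-drop label index = 1562 + 0 = 1562; at 30 labels/s that is 00:00:52:02, i.e. DF 00:00:52;02.

00:00:52;02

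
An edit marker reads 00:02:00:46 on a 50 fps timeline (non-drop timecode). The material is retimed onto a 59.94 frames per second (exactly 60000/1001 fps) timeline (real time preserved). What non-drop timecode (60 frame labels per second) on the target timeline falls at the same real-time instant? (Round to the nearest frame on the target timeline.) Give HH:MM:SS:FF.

00:02:00:48

Source frame index: (0×3600 + 2×60 + 0) × 50 + 46 = 6046.
Real time: 6046 / (50) = 3023/25 s.
Target frame: (3023/25) × (60000/1001) = 7255200/1001 ≈ 7247.952 → 7248.
At 60 labels/s: frame 7248 → 00:02:00:48.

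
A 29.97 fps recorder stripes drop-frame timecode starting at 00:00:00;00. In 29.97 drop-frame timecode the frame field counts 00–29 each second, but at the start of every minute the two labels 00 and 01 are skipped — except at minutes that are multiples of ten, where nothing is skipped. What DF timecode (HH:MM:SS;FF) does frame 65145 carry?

00:36:13;21

Each 10-minute DF block holds 10 × 60 × 30 − 9 × 2 = 17982 frames. 65145 ÷ 17982 → 3 full blocks, remainder 11199.
Within the partial block the first minute is 1800 frames and each further minute 1798, so 6 further minute boundaries passed. Total skipped labels = 18 × 3 + 2 × 6 = 66.
Non-drop label index = 65145 + 66 = 65211; at 30 labels/s that is 00:36:13:21, i.e. DF 00:36:13;21.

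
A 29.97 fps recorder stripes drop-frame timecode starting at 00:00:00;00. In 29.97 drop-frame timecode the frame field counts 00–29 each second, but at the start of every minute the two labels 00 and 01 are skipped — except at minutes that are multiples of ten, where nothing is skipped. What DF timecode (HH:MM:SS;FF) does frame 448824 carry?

04:09:35;24

Ten DF minutes hold 17982 frames, so frame 448824 lies in block 24 (frames 431568–449549) with 17256 frames into that block.
The block's first minute is 1800 frames and the rest 1798 each; 17256 frames reaches minute 9, so 24 × 18 + 9 × 2 = 450 labels have been skipped so far.
Adding those back, label number 448824 + 450 = 449274 at 30 labels/s is 14975 s + 24 f = 4 h 9 min 35 s frame 24, i.e. 04:09:35;24.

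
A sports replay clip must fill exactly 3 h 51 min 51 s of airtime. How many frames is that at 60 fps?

834660 frames

3 h 51 min 51 s = 13911 s.
Frames = 13911 × 60 = 834660.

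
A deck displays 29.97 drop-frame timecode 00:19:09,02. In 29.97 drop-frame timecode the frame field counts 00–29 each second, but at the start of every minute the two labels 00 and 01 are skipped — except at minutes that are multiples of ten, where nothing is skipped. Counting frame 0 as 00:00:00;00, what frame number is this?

Complete 10-minute blocks: 1, each 17982 frames → 17982.
Remaining 9 whole minutes in the current block: 1800 + 8 × 1798 = 16184 frames.
Within the current minute: 9 × 30 + 2 − 2 = 270 (labels ;00/;01 skipped at this minute). Total = 17982 + 16184 + 270 = 34436.

34436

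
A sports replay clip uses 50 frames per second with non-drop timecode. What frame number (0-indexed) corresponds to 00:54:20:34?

163034

Total seconds to the label: (0 × 3600 + 54 × 60 + 20) = 3260.
Frame index = 3260 × 50 + 34 = 163034.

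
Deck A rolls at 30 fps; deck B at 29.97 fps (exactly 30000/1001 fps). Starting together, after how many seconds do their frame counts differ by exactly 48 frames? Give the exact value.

The gap grows by |30000/1001 − 30| = 30/1001 frames per second.
Time for a 48-frame gap: 48 ÷ (30/1001) = 1601.6 s.

1601.6 seconds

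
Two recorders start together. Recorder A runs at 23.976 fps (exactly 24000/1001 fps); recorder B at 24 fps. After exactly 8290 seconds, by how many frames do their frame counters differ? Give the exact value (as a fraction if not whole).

198960/1001 frames

A emits 24000/1001 × 8290 = 198960000/1001 frames; B emits 24 × 8290 = 198960.
Difference = 198960/1001 frames (≈ 198.7612); B is ahead of A.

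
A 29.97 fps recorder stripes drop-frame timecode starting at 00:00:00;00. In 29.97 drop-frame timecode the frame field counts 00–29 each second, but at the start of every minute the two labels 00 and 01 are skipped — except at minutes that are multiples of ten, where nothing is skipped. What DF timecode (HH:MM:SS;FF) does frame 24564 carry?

Each 10-minute DF block holds 10 × 60 × 30 − 9 × 2 = 17982 frames. 24564 ÷ 17982 → 1 full block, remainder 6582.
Within the partial block the first minute is 1800 frames and each further minute 1798, so 3 further minute boundaries passed. Total skipped labels = 18 × 1 + 2 × 3 = 24.
Non-drop label index = 24564 + 24 = 24588; at 30 labels/s that is 00:13:39:18, i.e. DF 00:13:39;18.

00:13:39;18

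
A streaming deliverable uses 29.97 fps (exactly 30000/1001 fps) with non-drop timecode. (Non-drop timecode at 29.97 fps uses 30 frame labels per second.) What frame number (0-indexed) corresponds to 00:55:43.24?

frame 100314

Total seconds to the label: (0 × 3600 + 55 × 60 + 43) = 3343.
Frame index = 3343 × 30 + 24 = 100314.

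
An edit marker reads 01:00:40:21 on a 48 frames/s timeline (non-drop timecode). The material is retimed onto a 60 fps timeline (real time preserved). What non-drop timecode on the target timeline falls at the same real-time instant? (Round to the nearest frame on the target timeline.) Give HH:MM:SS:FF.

Source frame index: (1×3600 + 0×60 + 40) × 48 + 21 = 174741.
Real time: 174741 / (48) = 58247/16 s.
Target frame: (58247/16) × (60) = 873705/4 ≈ 218426.250 → 218426.
At 60 labels/s: frame 218426 → 01:00:40:26.

01:00:40:26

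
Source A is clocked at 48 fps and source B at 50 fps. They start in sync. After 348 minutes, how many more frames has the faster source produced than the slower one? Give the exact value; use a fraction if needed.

41760 frames

348 min = 20880 s.
A emits 48 × 20880 = 1002240 frames; B emits 50 × 20880 = 1044000.
Difference = 41760 frames; B is ahead of A.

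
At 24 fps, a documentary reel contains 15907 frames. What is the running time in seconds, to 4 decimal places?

662.7917 seconds

Running time = 15907 × 1/24 = 15907/24 s ≈ 662.7917 s.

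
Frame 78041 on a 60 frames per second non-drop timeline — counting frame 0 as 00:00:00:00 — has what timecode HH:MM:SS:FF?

00:21:40:41

78041 ÷ 60 = 1300 full seconds, remainder 41 frames.
1300 s = 0 h 21 min 40 s.
Timecode: 00:21:40:41.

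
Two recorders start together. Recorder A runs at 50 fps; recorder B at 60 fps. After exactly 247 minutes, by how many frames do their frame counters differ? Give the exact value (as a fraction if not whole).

148200 frames

247 min = 14820 s.
A emits 50 × 14820 = 741000 frames; B emits 60 × 14820 = 889200.
Difference = 148200 frames; B is ahead of A.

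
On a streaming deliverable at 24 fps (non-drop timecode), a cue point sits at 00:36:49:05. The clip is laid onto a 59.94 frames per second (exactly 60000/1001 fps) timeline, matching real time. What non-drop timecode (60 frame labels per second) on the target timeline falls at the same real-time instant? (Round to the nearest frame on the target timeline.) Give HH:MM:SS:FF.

Source frame index: (0×3600 + 36×60 + 49) × 24 + 5 = 53021.
Real time: 53021 / (24) = 53021/24 s.
Target frame: (53021/24) × (60000/1001) = 132552500/1001 ≈ 132420.080 → 132420.
At 60 labels/s: frame 132420 → 00:36:47:00.

00:36:47:00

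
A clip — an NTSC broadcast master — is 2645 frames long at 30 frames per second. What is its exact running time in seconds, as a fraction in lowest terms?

529/6 seconds

Running time = 2645 ÷ (30) = 2645 × 1/30 = 529/6 s.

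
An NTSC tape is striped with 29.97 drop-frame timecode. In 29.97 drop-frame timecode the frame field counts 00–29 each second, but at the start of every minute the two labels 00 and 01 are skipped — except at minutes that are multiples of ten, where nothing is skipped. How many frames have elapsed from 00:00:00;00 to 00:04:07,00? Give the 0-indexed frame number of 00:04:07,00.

Complete 10-minute blocks: 0, each 17982 frames → 0.
Remaining 4 whole minutes in the current block: 1800 + 3 × 1798 = 7194 frames.
Within the current minute: 7 × 30 + 0 − 2 = 208 (labels ;00/;01 skipped at this minute). Total = 0 + 7194 + 208 = 7402.

7402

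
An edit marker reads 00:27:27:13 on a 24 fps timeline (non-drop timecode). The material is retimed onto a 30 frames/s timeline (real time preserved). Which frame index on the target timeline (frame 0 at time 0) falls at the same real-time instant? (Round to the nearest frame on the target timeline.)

Source frame index: (0×3600 + 27×60 + 27) × 24 + 13 = 39541.
Real time: 39541 / (24) = 39541/24 s.
Target frame: (39541/24) × (30) = 197705/4 ≈ 49426.250 → 49426.

frame 49426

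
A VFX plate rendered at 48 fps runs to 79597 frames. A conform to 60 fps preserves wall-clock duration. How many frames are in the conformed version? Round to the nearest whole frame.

Frames at target rate = 79597 × (60) / (48) = 397985/4 ≈ 99496.250.
Nearest whole frame: 99496.

99496 frames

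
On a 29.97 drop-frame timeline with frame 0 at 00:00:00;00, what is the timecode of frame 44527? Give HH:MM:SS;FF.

00:24:45;21

Ten DF minutes hold 17982 frames, so frame 44527 lies in block 2 (frames 35964–53945) with 8563 frames into that block.
The block's first minute is 1800 frames and the rest 1798 each; 8563 frames reaches minute 4, so 2 × 18 + 4 × 2 = 44 labels have been skipped so far.
Adding those back, label number 44527 + 44 = 44571 at 30 labels/s is 1485 s + 21 f = 0 h 24 min 45 s frame 21, i.e. 00:24:45;21.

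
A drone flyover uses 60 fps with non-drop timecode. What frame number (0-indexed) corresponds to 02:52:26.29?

Total seconds to the label: (2 × 3600 + 52 × 60 + 26) = 10346.
Frame index = 10346 × 60 + 29 = 620789.

frame 620789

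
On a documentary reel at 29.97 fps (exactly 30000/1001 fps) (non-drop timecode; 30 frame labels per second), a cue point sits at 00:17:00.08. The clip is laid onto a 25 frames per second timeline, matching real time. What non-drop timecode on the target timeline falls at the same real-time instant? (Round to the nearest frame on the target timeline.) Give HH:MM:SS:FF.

Source frame index: (0×3600 + 17×60 + 0) × 30 + 8 = 30608.
Real time: 30608 / (30000/1001) = 1914913/1875 s.
Target frame: (1914913/1875) × (25) = 1914913/75 ≈ 25532.173 → 25532.
At 25 labels/s: frame 25532 → 00:17:01:07.

00:17:01:07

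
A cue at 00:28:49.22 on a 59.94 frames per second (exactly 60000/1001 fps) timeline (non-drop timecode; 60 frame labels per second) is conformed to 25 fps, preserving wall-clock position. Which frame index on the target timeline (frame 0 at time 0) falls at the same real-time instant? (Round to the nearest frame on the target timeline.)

Source frame index: (0×3600 + 28×60 + 49) × 60 + 22 = 103762.
Real time: 103762 / (60000/1001) = 51932881/30000 s.
Target frame: (51932881/30000) × (25) = 51932881/1200 ≈ 43277.401 → 43277.

frame 43277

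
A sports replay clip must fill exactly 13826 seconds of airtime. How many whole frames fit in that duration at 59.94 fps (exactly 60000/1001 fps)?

828731 frames

Frames = 13826 × 60000/1001 = 829560000/1001 ≈ 828731.2687.
Complete frames: 828731.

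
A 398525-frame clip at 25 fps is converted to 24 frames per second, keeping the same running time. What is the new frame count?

Target frames = source frames × (target rate / source rate) = 398525 × (24)/(25) = 398525 × 24/25 = 382584.

382584 frames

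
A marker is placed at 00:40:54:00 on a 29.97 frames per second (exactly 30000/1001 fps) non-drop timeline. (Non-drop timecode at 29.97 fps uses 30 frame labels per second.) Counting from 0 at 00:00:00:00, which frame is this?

Total seconds to the label: (0 × 3600 + 40 × 60 + 54) = 2454.
Frame index = 2454 × 30 + 0 = 73620.

frame 73620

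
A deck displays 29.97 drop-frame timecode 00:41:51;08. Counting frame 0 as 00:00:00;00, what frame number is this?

Complete 10-minute blocks: 4, each 17982 frames → 71928.
Remaining 1 whole minute in the current block: 1800 + 0 × 1798 = 1800 frames.
Within the current minute: 51 × 30 + 8 − 2 = 1536 (labels ;00/;01 skipped at this minute). Total = 71928 + 1800 + 1536 = 75264.

75264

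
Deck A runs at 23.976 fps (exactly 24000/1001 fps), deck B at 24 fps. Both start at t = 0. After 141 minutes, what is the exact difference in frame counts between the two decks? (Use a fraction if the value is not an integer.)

141 min = 8460 s.
A emits 24000/1001 × 8460 = 203040000/1001 frames; B emits 24 × 8460 = 203040.
Difference = 203040/1001 frames (≈ 202.8372); B is ahead of A.

203040/1001 frames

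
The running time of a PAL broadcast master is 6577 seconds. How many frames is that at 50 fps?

328850 frames

Frames = 6577 × 50 = 328850.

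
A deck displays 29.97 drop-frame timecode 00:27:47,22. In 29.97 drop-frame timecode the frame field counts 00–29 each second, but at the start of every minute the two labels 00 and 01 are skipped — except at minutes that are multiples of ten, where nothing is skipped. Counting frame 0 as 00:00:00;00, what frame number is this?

As if non-drop at 30 labels/s: (0 × 3600 + 27 × 60 + 47) × 30 + 22 = 50032.
Minute boundaries passed: 27; those not divisible by 10: 27 − 2 = 25; dropped labels = 2 × 25 = 50.
Actual frame index = 50032 − 50 = 49982.

49982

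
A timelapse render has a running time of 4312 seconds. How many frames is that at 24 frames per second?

Frames = 4312 × 24 = 103488.

103488 frames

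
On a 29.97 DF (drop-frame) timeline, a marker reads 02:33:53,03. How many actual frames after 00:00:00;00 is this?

276717

Complete 10-minute blocks: 15, each 17982 frames → 269730.
Remaining 3 whole minutes in the current block: 1800 + 2 × 1798 = 5396 frames.
Within the current minute: 53 × 30 + 3 − 2 = 1591 (labels ;00/;01 skipped at this minute). Total = 269730 + 5396 + 1591 = 276717.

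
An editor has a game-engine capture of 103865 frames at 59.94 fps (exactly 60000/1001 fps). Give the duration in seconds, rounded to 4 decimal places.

Running time = 103865 × 1001/60000 = 20793773/12000 s ≈ 1732.8144 s.

1732.8144 seconds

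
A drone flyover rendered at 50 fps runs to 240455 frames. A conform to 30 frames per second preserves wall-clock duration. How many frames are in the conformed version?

Target frames = source frames × (target rate / source rate) = 240455 × (30)/(50) = 240455 × 3/5 = 144273.

144273 frames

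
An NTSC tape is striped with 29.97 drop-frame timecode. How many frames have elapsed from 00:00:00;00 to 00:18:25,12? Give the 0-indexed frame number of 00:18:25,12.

Complete 10-minute blocks: 1, each 17982 frames → 17982.
Remaining 8 whole minutes in the current block: 1800 + 7 × 1798 = 14386 frames.
Within the current minute: 25 × 30 + 12 − 2 = 760 (labels ;00/;01 skipped at this minute). Total = 17982 + 14386 + 760 = 33128.

33128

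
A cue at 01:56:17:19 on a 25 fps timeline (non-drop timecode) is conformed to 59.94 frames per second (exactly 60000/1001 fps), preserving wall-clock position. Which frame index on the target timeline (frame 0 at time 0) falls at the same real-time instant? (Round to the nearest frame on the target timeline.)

frame 418247

Source frame index: (1×3600 + 56×60 + 17) × 25 + 19 = 174444.
Real time: 174444 / (25) = 174444/25 s.
Target frame: (174444/25) × (60000/1001) = 418665600/1001 ≈ 418247.353 → 418247.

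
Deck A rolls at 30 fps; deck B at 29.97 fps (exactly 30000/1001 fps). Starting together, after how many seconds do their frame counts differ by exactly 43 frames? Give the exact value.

43043/30 seconds

The gap grows by |30000/1001 − 30| = 30/1001 frames per second.
Time for a 43-frame gap: 43 ÷ (30/1001) = 43043/30 s.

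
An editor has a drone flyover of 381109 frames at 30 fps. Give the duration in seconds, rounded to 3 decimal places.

12703.633 seconds

Running time = 381109 × 1/30 = 381109/30 s ≈ 12703.633 s.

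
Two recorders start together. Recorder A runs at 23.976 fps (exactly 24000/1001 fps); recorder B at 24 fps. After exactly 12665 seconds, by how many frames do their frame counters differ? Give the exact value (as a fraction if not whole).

A emits 24000/1001 × 12665 = 303960000/1001 frames; B emits 24 × 12665 = 303960.
Difference = 303960/1001 frames (≈ 303.6563); B is ahead of A.

303960/1001 frames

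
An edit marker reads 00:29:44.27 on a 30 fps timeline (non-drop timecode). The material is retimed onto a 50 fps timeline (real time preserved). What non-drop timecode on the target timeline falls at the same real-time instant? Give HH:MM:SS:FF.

Source frame index: (0×3600 + 29×60 + 44) × 30 + 27 = 53547.
Real time: 53547 / (30) = 17849/10 s.
Target frame: (17849/10) × (50) = 89245.
At 50 labels/s: frame 89245 → 00:29:44:45.

00:29:44:45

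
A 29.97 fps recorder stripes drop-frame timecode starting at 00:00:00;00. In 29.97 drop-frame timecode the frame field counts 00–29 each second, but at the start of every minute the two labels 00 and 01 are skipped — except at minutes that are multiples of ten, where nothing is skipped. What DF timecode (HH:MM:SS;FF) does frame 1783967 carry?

Each 10-minute DF block holds 10 × 60 × 30 − 9 × 2 = 17982 frames. 1783967 ÷ 17982 → 99 full blocks, remainder 3749.
Within the partial block the first minute is 1800 frames and each further minute 1798, so 2 further minute boundaries passed. Total skipped labels = 18 × 99 + 2 × 2 = 1786.
Non-drop label index = 1783967 + 1786 = 1785753; at 30 labels/s that is 16:32:05:03, i.e. DF 16:32:05;03.

16:32:05;03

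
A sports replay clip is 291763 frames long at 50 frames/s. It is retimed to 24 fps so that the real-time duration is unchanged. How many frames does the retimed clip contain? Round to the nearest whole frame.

140046 frames

Frames at target rate = 291763 × (24) / (50) = 3501156/25 ≈ 140046.240.
Nearest whole frame: 140046.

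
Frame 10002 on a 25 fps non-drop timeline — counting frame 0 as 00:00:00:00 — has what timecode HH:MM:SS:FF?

00:06:40:02

10002 ÷ 25 = 400 full seconds, remainder 2 frames.
400 s = 0 h 6 min 40 s.
Timecode: 00:06:40:02.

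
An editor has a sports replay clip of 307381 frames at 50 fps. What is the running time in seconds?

Running time = 307381 / (50) = 6147.62 s.

6147.62 seconds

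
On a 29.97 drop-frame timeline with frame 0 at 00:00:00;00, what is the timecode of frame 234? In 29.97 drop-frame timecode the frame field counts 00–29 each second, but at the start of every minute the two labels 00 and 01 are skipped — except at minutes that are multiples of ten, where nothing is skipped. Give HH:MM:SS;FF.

Each 10-minute DF block holds 10 × 60 × 30 − 9 × 2 = 17982 frames. 234 ÷ 17982 → 0 full blocks, remainder 234.
Within the partial block the first minute is 1800 frames and each further minute 1798, so 0 further minute boundaries passed. Total skipped labels = 18 × 0 + 2 × 0 = 0.
Non-drop label index = 234 + 0 = 234; at 30 labels/s that is 00:00:07:24, i.e. DF 00:00:07;24.

00:00:07;24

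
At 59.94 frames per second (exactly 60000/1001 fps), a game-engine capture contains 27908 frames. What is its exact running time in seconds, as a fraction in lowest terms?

6983977/15000 seconds

Running time = 27908 ÷ (60000/1001) = 27908 × 1001/60000 = 6983977/15000 s.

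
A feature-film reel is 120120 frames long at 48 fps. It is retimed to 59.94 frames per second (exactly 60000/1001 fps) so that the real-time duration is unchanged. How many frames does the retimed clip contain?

Target frames = source frames × (target rate / source rate) = 120120 × (60000/1001)/(48) = 120120 × 1250/1001 = 150000.

150000 frames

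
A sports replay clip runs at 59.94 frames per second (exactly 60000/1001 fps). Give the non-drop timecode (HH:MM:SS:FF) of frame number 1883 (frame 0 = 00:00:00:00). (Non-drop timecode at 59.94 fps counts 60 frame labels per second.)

00:00:31:23

1883 ÷ 60 = 31 full seconds, remainder 23 frames.
31 s = 0 h 0 min 31 s.
Timecode: 00:00:31:23.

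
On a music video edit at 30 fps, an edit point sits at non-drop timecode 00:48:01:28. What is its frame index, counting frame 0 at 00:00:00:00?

Total seconds to the label: (0 × 3600 + 48 × 60 + 1) = 2881.
Frame index = 2881 × 30 + 28 = 86458.

86458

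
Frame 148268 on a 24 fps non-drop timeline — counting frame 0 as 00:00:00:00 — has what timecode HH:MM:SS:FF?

01:42:57:20

148268 ÷ 24 = 6177 full seconds, remainder 20 frames.
6177 s = 1 h 42 min 57 s.
Timecode: 01:42:57:20.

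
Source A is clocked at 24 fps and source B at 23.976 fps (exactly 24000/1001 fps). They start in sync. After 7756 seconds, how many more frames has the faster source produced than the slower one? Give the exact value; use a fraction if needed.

A emits 24 × 7756 = 186144 frames; B emits 24000/1001 × 7756 = 26592000/143.
Difference = 26592/143 frames (≈ 185.9580); B is behind A.

26592/143 frames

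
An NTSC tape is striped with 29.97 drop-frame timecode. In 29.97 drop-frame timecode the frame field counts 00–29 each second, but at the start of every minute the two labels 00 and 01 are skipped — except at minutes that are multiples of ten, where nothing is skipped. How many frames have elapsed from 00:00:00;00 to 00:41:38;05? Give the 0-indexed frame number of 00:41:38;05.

74871

As if non-drop at 30 labels/s: (0 × 3600 + 41 × 60 + 38) × 30 + 5 = 74945.
Minute boundaries passed: 41; those not divisible by 10: 41 − 4 = 37; dropped labels = 2 × 37 = 74.
Actual frame index = 74945 − 74 = 74871.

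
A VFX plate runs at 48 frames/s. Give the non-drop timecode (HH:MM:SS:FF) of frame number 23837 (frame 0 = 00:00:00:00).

23837 ÷ 48 = 496 full seconds, remainder 29 frames.
496 s = 0 h 8 min 16 s.
Timecode: 00:08:16:29.

00:08:16:29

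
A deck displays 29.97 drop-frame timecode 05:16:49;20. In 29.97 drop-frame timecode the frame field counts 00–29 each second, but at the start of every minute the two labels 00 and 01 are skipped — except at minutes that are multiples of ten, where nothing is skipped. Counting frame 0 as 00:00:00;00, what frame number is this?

569720

Complete 10-minute blocks: 31, each 17982 frames → 557442.
Remaining 6 whole minutes in the current block: 1800 + 5 × 1798 = 10790 frames.
Within the current minute: 49 × 30 + 20 − 2 = 1488 (labels ;00/;01 skipped at this minute). Total = 557442 + 10790 + 1488 = 569720.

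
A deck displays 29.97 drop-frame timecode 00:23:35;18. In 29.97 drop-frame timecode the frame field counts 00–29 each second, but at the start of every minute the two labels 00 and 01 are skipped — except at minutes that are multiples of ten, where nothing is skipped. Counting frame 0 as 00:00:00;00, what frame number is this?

42426

As if non-drop at 30 labels/s: (0 × 3600 + 23 × 60 + 35) × 30 + 18 = 42468.
Minute boundaries passed: 23; those not divisible by 10: 23 − 2 = 21; dropped labels = 2 × 21 = 42.
Actual frame index = 42468 − 42 = 42426.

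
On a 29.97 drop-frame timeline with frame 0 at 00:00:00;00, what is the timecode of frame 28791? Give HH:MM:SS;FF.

Ten DF minutes hold 17982 frames, so frame 28791 lies in block 1 (frames 17982–35963) with 10809 frames into that block.
The block's first minute is 1800 frames and the rest 1798 each; 10809 frames reaches minute 6, so 1 × 18 + 6 × 2 = 30 labels have been skipped so far.
Adding those back, label number 28791 + 30 = 28821 at 30 labels/s is 960 s + 21 f = 0 h 16 min 0 s frame 21, i.e. 00:16:00;21.

00:16:00;21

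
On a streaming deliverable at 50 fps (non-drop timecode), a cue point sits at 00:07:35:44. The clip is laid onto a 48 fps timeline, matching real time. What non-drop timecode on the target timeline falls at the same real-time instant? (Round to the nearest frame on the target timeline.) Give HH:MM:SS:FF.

Source frame index: (0×3600 + 7×60 + 35) × 50 + 44 = 22794.
Real time: 22794 / (50) = 11397/25 s.
Target frame: (11397/25) × (48) = 547056/25 ≈ 21882.240 → 21882.
At 48 labels/s: frame 21882 → 00:07:35:42.

00:07:35:42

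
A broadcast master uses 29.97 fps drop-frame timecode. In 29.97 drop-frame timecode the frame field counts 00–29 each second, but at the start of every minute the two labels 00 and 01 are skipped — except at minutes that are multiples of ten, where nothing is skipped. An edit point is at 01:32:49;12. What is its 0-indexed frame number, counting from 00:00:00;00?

Complete 10-minute blocks: 9, each 17982 frames → 161838.
Remaining 2 whole minutes in the current block: 1800 + 1 × 1798 = 3598 frames.
Within the current minute: 49 × 30 + 12 − 2 = 1480 (labels ;00/;01 skipped at this minute). Total = 161838 + 3598 + 1480 = 166916.

166916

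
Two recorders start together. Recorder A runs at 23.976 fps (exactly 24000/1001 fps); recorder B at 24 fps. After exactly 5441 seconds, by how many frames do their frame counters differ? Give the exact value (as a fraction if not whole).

130584/1001 frames

A emits 24000/1001 × 5441 = 130584000/1001 frames; B emits 24 × 5441 = 130584.
Difference = 130584/1001 frames (≈ 130.4535); B is ahead of A.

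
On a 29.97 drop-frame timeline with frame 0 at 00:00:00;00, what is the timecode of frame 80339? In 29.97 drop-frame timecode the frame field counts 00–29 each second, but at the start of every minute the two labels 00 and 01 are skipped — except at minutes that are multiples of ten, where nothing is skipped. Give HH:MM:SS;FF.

Ten DF minutes hold 17982 frames, so frame 80339 lies in block 4 (frames 71928–89909) with 8411 frames into that block.
The block's first minute is 1800 frames and the rest 1798 each; 8411 frames reaches minute 4, so 4 × 18 + 4 × 2 = 80 labels have been skipped so far.
Adding those back, label number 80339 + 80 = 80419 at 30 labels/s is 2680 s + 19 f = 0 h 44 min 40 s frame 19, i.e. 00:44:40;19.

00:44:40;19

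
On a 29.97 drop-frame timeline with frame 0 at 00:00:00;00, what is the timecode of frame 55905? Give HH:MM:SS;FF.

Each 10-minute DF block holds 10 × 60 × 30 − 9 × 2 = 17982 frames. 55905 ÷ 17982 → 3 full blocks, remainder 1959.
Within the partial block the first minute is 1800 frames and each further minute 1798, so 1 further minute boundary passed. Total skipped labels = 18 × 3 + 2 × 1 = 56.
Non-drop label index = 55905 + 56 = 55961; at 30 labels/s that is 00:31:05:11, i.e. DF 00:31:05;11.

00:31:05;11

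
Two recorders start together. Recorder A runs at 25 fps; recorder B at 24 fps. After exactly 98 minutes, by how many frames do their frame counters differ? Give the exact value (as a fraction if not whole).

98 min = 5880 s.
A emits 25 × 5880 = 147000 frames; B emits 24 × 5880 = 141120.
Difference = 5880 frames; B is behind A.

5880 frames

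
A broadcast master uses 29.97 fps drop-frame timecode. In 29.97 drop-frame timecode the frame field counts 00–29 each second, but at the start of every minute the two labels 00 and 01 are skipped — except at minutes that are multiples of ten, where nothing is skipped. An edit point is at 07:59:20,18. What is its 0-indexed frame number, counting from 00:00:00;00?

861954

Complete 10-minute blocks: 47, each 17982 frames → 845154.
Remaining 9 whole minutes in the current block: 1800 + 8 × 1798 = 16184 frames.
Within the current minute: 20 × 30 + 18 − 2 = 616 (labels ;00/;01 skipped at this minute). Total = 845154 + 16184 + 616 = 861954.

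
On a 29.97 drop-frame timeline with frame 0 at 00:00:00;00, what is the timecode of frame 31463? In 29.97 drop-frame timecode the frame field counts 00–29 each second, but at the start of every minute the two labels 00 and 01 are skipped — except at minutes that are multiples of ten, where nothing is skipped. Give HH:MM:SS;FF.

Ten DF minutes hold 17982 frames, so frame 31463 lies in block 1 (frames 17982–35963) with 13481 frames into that block.
The block's first minute is 1800 frames and the rest 1798 each; 13481 frames reaches minute 7, so 1 × 18 + 7 × 2 = 32 labels have been skipped so far.
Adding those back, label number 31463 + 32 = 31495 at 30 labels/s is 1049 s + 25 f = 0 h 17 min 29 s frame 25, i.e. 00:17:29;25.

00:17:29;25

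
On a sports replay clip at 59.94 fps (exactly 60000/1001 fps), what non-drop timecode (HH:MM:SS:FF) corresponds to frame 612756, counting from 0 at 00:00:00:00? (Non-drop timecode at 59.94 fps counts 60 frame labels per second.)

612756 ÷ 60 = 10212 full seconds, remainder 36 frames.
10212 s = 2 h 50 min 12 s.
Timecode: 02:50:12:36.

02:50:12:36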